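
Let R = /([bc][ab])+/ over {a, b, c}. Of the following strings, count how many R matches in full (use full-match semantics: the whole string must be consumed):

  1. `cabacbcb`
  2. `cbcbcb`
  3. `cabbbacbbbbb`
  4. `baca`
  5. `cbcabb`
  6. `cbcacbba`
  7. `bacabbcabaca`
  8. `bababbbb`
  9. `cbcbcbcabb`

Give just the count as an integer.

1. `cabacbcb` → match
2. `cbcbcb` → match
3. `cabbbacbbbbb` → match
4. `baca` → match
5. `cbcabb` → match
6. `cbcacbba` → match
7. `bacabbcabaca` → match
8. `bababbbb` → match
9. `cbcbcbcabb` → match
Total matched: 9

9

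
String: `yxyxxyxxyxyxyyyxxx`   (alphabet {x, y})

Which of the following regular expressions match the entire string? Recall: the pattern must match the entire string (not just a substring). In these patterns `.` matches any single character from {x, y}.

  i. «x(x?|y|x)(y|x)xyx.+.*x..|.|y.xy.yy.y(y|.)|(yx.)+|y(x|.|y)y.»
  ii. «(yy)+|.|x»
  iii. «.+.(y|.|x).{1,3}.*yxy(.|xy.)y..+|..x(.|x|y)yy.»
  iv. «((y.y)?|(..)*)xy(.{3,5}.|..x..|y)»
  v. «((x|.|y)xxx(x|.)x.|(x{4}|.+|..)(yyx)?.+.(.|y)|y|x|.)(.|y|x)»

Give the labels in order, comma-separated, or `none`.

i → no match
ii → no match
iii → match
iv → no match
v → match

iii, v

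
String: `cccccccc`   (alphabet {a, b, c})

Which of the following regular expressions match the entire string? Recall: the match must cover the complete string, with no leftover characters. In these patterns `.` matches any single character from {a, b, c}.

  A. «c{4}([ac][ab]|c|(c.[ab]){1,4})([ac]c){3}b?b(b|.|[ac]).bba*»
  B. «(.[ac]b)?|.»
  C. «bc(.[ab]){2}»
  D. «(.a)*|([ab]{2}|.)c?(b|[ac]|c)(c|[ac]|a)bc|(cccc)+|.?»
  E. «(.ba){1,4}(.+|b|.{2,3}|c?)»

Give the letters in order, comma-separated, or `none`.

D

A → no match
B → no match
C → no match — must start with `bc`
D → match
E → no match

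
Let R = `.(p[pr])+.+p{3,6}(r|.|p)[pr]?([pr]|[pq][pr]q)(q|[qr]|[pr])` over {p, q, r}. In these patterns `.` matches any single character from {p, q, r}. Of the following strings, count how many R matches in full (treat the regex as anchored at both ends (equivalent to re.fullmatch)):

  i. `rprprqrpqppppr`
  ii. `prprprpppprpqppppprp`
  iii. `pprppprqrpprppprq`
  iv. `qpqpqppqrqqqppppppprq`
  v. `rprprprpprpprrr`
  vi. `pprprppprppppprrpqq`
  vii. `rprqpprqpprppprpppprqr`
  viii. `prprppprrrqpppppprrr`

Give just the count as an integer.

i → no match
ii → no match
iii → no match
iv → no match
v → no match
vi → no match
vii → no match
viii → no match
Total matched: 0

0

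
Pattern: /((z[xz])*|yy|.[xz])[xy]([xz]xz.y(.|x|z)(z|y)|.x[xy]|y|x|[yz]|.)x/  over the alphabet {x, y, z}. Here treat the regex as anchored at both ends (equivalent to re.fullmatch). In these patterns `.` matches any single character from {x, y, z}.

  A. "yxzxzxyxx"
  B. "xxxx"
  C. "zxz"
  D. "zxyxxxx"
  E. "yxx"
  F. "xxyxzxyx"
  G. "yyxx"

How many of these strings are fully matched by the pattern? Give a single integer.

2

A. "yxzxzxyxx" → no match
B. "xxxx" → no match
C. "zxz" → no match — must end with "x"
D. "zxyxxxx" → match
E. "yxx" → match
F. "xxyxzxyx" → no match
G. "yyxx" → no match
Total matched: 2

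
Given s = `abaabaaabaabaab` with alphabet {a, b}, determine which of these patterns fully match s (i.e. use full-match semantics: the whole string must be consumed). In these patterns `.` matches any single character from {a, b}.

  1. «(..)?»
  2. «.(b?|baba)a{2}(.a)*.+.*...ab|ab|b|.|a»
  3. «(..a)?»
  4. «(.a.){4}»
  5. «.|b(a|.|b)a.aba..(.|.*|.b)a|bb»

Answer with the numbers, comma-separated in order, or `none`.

1 → no match
2 → match
3 → no match
4 → no match
5 → no match

2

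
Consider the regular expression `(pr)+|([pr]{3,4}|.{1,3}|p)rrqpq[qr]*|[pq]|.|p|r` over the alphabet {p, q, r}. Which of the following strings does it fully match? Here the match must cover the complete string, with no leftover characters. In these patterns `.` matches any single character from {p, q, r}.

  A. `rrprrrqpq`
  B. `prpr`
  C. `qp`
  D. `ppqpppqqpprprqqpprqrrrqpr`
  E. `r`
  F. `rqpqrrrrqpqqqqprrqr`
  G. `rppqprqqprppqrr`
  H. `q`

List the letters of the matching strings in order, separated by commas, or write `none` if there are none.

A → match
B → match
C → no match
D → no match
E → match
F → no match
G → no match
H → match

A, B, E, H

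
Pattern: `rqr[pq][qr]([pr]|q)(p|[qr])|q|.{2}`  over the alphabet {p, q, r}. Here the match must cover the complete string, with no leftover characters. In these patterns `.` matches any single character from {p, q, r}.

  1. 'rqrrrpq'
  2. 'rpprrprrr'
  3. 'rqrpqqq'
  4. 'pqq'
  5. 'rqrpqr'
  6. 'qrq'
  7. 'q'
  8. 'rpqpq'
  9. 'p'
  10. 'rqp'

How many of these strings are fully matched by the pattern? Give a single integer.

2

1 → no match
2 → no match
3 → match
4 → no match
5 → no match
6 → no match
7 → match
8 → no match
9 → no match
10 → no match
Total matched: 2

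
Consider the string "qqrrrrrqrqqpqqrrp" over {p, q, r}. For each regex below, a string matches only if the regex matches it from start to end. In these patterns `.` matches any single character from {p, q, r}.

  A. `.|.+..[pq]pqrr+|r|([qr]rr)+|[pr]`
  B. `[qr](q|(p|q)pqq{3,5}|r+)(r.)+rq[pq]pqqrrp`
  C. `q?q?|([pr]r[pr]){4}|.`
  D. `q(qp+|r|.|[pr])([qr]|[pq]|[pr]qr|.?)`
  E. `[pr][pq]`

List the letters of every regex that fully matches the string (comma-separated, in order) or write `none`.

A → no match
B → match
C → no match
D → no match
E → no match

B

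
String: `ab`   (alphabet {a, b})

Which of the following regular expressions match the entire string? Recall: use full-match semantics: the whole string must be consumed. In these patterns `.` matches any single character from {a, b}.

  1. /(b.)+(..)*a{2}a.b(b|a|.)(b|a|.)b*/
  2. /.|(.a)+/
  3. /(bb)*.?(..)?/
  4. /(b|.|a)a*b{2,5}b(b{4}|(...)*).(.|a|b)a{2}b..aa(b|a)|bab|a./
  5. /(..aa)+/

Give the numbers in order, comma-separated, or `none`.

1 → no match — must start with `b`
2 → no match
3 → match
4 → match
5 → no match — must end with `aa`

3, 4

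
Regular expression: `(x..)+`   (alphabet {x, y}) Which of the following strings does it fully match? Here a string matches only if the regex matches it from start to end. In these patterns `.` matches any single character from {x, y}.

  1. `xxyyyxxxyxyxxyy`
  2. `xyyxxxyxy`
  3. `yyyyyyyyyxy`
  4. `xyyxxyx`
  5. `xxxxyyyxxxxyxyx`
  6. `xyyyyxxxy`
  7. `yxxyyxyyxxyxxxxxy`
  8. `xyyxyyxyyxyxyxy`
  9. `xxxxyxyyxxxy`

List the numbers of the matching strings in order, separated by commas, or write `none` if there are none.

1 → no match
2 → no match
3 → no match — must start with `x`
4 → no match
5 → no match
6 → no match
7 → no match — must start with `x`
8 → no match
9 → no match

none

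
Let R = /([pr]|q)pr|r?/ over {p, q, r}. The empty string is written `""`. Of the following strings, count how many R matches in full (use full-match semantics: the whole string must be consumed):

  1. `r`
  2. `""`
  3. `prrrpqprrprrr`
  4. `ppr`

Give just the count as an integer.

1 → match
2 → match
3 → no match
4 → match
Total matched: 3

3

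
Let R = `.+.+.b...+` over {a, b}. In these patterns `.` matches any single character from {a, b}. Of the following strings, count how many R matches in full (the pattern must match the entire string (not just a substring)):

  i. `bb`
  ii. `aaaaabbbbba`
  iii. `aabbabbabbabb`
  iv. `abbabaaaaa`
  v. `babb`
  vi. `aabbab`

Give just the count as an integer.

i → no match
ii → match
iii → match
iv → match
v → no match
vi → no match
Total matched: 3

3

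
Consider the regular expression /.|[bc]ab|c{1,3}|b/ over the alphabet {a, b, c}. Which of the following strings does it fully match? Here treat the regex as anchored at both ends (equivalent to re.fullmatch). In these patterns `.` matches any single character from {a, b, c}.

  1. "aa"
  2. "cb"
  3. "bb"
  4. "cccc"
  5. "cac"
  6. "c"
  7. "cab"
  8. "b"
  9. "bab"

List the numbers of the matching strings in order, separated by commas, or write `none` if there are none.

6, 7, 8, 9

1. "aa" → no match
2. "cb" → no match
3. "bb" → no match
4. "cccc" → no match
5. "cac" → no match
6. "c" → match
7. "cab" → match
8. "b" → match
9. "bab" → match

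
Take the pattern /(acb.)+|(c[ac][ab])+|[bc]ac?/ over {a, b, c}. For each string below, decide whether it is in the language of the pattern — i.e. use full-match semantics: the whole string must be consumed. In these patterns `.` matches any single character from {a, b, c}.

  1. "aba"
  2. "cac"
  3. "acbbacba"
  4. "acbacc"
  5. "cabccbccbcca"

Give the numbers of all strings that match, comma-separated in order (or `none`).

1 → no match
2 → match
3 → match
4 → no match
5 → match

2, 3, 5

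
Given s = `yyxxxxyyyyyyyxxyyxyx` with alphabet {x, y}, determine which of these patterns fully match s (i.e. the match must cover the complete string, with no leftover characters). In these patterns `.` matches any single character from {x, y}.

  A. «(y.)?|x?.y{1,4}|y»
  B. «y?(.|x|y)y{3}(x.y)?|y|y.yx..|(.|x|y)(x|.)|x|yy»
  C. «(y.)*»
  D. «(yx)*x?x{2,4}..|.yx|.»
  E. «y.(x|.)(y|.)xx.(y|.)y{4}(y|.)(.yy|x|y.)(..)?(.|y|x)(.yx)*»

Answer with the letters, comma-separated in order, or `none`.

A → no match
B → no match
C → no match
D → no match
E → match

E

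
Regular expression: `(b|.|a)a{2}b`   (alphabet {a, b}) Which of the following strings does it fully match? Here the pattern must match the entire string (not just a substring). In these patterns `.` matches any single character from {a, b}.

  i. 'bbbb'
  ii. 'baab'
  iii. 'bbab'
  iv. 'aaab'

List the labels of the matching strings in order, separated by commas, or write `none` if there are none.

i → no match — must end with 'ab'
ii → match
iii → no match
iv → match

ii, iv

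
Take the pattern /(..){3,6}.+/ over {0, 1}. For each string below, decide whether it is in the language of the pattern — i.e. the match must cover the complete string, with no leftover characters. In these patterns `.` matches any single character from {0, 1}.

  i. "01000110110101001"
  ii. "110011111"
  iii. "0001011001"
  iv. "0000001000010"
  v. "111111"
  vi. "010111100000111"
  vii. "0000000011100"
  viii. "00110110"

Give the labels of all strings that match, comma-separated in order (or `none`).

i, ii, iii, iv, vi, vii, viii

i → match
ii → match
iii → match
iv → match
v → no match
vi → match
vii → match
viii → match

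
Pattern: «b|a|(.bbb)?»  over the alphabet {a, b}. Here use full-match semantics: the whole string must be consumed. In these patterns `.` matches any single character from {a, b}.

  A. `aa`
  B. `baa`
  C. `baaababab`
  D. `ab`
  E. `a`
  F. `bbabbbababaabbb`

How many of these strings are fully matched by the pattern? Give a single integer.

1

A → no match
B → no match
C → no match
D → no match
E → match
F → no match
Total matched: 1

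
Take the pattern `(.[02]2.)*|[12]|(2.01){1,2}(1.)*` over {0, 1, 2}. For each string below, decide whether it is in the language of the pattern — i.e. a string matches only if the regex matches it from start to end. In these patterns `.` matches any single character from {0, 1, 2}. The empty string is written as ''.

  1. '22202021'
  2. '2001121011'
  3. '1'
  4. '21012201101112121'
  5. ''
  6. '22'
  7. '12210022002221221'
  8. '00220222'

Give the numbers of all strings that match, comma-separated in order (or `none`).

1 → match
2 → match
3 → match
4 → no match
5 → match
6 → no match
7 → no match
8 → match

1, 2, 3, 5, 8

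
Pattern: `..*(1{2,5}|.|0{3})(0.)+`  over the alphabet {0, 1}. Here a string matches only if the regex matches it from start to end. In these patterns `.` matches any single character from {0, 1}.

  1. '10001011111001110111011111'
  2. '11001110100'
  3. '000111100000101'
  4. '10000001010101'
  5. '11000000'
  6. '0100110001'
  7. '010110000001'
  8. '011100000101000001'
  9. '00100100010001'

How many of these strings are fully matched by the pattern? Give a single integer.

8

1 → no match
2 → match
3 → match
4 → match
5 → match
6 → match
7 → match
8 → match
9 → match
Total matched: 8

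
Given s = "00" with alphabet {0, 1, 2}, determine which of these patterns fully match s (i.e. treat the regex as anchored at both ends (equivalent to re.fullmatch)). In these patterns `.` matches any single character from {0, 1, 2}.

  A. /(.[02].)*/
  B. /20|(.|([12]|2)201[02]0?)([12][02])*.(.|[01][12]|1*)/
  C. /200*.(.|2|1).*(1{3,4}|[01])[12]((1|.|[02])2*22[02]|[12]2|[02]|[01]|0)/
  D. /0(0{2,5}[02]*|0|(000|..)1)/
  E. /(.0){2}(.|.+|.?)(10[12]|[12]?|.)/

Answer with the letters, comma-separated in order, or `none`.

A → no match
B → match
C → no match — must start with "20"
D → match
E → no match

B, D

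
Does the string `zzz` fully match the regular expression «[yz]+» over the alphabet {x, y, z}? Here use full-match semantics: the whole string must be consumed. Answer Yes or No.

Yes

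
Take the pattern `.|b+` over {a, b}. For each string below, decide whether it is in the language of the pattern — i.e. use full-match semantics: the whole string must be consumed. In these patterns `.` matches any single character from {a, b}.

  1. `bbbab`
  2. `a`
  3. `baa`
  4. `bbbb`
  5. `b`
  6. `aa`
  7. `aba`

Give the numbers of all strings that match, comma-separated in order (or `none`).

2, 4, 5

1 → no match
2 → match
3 → no match
4 → match
5 → match
6 → no match
7 → no match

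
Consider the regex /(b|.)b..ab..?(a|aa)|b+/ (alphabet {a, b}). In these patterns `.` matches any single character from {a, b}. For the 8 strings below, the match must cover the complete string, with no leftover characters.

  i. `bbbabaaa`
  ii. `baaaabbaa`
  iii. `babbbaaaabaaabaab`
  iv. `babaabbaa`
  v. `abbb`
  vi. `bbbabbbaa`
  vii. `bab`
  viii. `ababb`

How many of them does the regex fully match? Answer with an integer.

i → no match
ii → no match
iii → no match
iv → no match
v → no match
vi → no match
vii → no match
viii → no match
Total matched: 0

0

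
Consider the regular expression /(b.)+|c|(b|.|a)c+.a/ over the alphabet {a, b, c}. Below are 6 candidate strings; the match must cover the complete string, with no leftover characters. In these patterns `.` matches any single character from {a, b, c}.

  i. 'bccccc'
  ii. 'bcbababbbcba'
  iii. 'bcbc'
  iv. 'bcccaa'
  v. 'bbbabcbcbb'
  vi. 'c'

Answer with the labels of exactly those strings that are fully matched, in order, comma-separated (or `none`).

i → no match
ii → match
iii → match
iv → match
v → match
vi → match

ii, iii, iv, v, vi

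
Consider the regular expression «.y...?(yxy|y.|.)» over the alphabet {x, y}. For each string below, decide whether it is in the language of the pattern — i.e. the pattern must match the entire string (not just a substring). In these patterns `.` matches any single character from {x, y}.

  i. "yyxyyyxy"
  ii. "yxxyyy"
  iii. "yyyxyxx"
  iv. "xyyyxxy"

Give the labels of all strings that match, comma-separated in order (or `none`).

i

i → match
ii → no match
iii → no match
iv → no match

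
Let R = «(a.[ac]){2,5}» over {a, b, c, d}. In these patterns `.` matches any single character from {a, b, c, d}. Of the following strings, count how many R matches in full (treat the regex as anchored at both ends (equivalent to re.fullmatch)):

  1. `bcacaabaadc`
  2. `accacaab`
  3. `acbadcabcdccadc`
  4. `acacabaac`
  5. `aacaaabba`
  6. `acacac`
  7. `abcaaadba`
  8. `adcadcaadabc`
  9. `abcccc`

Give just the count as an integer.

0

1. `bcacaabaadc` → no match — must start with `a`
2. `accacaab` → no match
3 → no match
4. `acacabaac` → no match
5. `aacaaabba` → no match
6. `acacac` → no match
7. `abcaaadba` → no match
8. `adcadcaadabc` → no match
9. `abcccc` → no match
Total matched: 0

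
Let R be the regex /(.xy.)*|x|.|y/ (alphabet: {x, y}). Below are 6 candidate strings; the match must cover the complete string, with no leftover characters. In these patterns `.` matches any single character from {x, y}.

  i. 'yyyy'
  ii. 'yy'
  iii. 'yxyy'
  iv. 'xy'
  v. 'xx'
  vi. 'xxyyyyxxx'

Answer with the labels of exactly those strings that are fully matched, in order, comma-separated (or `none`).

iii

i. 'yyyy' → no match
ii. 'yy' → no match
iii. 'yxyy' → match
iv. 'xy' → no match
v. 'xx' → no match
vi. 'xxyyyyxxx' → no match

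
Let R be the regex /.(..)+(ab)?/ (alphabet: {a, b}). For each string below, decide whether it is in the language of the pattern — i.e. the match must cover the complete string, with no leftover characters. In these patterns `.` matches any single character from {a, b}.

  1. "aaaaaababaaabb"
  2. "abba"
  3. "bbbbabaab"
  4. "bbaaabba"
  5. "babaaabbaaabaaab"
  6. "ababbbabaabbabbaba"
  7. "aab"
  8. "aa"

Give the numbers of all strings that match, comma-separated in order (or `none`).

3, 7

1 → no match
2 → no match
3 → match
4 → no match
5 → no match
6 → no match
7 → match
8 → no match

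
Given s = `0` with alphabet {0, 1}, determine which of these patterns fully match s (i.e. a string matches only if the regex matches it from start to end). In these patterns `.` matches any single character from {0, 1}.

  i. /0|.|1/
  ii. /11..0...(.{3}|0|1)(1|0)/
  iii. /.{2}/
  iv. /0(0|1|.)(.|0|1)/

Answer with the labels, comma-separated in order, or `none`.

i → match
ii → no match — must start with `11`
iii → no match
iv → no match

i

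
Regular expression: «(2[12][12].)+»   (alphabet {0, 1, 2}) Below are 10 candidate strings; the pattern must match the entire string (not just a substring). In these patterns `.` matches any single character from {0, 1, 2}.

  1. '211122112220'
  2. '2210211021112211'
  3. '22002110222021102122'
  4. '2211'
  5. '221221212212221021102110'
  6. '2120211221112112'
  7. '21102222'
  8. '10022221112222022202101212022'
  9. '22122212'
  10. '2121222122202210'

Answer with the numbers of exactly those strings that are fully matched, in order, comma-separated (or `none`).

1, 2, 4, 5, 6, 7, 9, 10

1 → match
2 → match
3 → no match
4 → match
5 → match
6 → match
7 → match
8 → no match — must start with '2'
9 → match
10 → match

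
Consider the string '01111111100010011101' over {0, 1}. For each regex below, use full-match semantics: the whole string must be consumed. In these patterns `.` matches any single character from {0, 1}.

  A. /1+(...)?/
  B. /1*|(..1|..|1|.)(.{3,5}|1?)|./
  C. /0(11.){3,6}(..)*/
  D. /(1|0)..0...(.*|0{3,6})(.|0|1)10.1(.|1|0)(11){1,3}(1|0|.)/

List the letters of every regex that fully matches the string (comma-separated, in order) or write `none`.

A → no match — must start with '1'
B → no match
C → match
D → no match

C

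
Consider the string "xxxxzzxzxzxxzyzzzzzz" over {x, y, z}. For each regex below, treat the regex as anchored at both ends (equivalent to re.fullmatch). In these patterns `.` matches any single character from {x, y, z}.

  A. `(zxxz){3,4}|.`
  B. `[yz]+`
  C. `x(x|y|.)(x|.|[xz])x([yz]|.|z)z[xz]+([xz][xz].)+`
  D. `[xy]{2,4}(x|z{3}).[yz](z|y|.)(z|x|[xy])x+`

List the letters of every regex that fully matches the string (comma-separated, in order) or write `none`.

A → no match
B → no match
C → match
D → no match — must end with "x"

C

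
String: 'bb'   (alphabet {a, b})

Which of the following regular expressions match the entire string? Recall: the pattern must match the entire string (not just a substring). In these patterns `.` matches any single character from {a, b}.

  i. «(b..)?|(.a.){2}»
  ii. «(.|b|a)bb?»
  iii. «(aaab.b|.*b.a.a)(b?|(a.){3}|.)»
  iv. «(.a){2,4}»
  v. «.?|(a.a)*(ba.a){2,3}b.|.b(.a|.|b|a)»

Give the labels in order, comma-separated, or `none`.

ii

i → no match
ii → match
iii → no match
iv → no match — must end with 'a'
v → no match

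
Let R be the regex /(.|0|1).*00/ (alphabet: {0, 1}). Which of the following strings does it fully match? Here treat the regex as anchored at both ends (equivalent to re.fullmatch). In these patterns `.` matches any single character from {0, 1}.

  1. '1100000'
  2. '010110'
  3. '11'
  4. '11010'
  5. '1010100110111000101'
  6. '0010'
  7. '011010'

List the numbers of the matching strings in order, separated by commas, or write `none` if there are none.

1

1 → match
2 → no match — must end with '00'
3 → no match — must end with '00'
4 → no match — must end with '00'
5 → no match — must end with '00'
6 → no match — must end with '00'
7 → no match — must end with '00'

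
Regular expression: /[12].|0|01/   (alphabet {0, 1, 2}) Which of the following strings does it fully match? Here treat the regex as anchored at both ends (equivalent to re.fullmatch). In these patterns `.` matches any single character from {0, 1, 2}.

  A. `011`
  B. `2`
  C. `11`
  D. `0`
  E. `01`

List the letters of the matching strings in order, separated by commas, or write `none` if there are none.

A. `011` → no match
B. `2` → no match
C. `11` → match
D. `0` → match
E. `01` → match

C, D, E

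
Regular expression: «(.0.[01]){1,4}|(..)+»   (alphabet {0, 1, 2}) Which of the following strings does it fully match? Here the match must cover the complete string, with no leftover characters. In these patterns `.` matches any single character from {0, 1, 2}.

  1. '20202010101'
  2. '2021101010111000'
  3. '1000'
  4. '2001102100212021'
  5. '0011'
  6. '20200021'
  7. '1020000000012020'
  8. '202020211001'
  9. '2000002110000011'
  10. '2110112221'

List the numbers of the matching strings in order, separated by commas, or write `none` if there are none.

1 → no match
2 → match
3 → match
4 → match
5 → match
6 → match
7 → match
8 → match
9 → match
10 → match

2, 3, 4, 5, 6, 7, 8, 9, 10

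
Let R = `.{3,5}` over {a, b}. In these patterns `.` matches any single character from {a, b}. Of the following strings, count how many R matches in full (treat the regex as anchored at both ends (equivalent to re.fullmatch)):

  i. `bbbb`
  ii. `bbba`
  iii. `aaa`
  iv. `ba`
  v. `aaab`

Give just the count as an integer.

i → match
ii → match
iii → match
iv → no match
v → match
Total matched: 4

4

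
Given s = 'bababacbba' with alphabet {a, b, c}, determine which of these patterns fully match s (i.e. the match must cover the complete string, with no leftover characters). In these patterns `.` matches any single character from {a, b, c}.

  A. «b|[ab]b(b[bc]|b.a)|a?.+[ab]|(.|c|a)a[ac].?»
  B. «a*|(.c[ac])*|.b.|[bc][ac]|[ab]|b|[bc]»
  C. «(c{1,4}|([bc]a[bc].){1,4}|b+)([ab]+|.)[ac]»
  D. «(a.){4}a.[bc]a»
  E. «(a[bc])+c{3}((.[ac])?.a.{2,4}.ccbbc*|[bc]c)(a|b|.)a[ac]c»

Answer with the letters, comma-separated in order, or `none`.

A → match
B → no match
C → match
D → no match — must start with 'a'
E → no match — must start with 'a'

A, C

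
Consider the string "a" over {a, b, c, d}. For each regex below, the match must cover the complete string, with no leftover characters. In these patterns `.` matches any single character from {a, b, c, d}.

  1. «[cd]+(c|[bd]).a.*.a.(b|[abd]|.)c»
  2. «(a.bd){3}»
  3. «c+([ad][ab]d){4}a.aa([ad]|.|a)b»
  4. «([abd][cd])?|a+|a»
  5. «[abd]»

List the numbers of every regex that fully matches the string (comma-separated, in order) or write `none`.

1 → no match — must end with "c"
2 → no match — must end with "bd"
3 → no match — must start with "c"
4 → match
5 → match

4, 5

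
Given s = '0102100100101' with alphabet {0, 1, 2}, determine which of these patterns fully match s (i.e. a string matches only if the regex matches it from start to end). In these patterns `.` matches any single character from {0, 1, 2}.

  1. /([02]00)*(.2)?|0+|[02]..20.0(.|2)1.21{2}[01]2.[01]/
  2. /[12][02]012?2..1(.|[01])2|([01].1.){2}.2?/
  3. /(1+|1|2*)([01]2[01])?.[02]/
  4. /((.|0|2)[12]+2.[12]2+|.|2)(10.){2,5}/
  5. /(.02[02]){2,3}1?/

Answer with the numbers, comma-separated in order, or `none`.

4

1 → no match
2 → no match
3 → no match
4 → match
5 → no match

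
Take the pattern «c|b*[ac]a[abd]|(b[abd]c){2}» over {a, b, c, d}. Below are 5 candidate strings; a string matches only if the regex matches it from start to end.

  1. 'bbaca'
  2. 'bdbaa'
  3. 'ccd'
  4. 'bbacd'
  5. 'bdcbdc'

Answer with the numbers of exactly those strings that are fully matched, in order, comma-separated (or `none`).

1. 'bbaca' → no match
2. 'bdbaa' → no match
3. 'ccd' → no match
4. 'bbacd' → no match
5. 'bdcbdc' → match

5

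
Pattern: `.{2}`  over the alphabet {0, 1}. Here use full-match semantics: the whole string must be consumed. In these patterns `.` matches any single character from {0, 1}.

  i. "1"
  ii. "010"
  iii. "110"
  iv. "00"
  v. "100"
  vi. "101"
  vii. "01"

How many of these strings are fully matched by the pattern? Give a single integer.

2

i → no match
ii → no match
iii → no match
iv → match
v → no match
vi → no match
vii → match
Total matched: 2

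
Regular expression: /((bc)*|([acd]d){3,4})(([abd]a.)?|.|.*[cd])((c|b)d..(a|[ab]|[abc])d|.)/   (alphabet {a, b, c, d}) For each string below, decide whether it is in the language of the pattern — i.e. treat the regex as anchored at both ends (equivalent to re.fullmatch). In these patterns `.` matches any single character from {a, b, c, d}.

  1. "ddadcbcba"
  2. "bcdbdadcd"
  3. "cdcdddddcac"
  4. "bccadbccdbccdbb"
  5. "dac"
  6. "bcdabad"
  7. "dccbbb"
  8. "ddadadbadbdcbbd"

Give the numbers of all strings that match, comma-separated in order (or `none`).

2, 6, 8

1 → no match
2 → match
3 → no match
4 → no match
5 → no match
6 → match
7 → no match
8 → match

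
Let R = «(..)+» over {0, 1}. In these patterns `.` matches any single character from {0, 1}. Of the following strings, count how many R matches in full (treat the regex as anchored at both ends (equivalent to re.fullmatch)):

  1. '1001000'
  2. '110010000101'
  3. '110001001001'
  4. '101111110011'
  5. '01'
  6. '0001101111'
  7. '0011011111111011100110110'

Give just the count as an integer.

5

1 → no match
2 → match
3 → match
4 → match
5 → match
6 → match
7 → no match
Total matched: 5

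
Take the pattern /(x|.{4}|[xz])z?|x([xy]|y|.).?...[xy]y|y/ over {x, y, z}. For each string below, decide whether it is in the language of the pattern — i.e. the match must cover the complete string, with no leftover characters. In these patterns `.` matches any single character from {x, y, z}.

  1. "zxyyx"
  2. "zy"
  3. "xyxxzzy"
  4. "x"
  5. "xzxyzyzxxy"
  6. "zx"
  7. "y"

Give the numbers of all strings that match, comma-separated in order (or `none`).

1 → no match
2 → no match
3 → no match
4 → match
5 → no match
6 → no match
7 → match

4, 7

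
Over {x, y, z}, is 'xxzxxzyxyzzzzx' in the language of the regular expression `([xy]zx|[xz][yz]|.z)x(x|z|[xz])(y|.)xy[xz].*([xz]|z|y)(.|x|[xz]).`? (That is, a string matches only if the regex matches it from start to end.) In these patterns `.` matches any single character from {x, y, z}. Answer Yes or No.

No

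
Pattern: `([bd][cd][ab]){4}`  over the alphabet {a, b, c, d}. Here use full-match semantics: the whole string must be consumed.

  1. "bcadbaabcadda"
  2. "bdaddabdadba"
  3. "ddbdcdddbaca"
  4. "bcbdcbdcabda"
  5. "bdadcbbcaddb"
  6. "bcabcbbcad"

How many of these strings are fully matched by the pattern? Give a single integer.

2

1 → no match
2 → no match
3 → no match
4 → match
5 → match
6 → no match
Total matched: 2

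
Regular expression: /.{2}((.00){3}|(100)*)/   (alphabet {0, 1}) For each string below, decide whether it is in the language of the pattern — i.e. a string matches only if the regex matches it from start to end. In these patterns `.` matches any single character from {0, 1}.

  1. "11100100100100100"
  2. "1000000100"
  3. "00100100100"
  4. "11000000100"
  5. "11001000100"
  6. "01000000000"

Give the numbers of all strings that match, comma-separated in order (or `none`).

1 → match
2 → no match
3 → match
4 → match
5 → no match
6 → match

1, 3, 4, 6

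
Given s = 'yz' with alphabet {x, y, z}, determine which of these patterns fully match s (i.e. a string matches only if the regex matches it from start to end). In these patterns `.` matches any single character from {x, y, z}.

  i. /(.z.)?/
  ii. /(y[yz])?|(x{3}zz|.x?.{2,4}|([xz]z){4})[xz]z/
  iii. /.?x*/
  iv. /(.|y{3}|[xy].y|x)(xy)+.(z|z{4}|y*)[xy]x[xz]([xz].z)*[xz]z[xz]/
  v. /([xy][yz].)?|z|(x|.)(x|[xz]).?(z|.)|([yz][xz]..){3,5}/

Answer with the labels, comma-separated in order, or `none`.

ii

i → no match
ii → match
iii → no match
iv → no match
v → no match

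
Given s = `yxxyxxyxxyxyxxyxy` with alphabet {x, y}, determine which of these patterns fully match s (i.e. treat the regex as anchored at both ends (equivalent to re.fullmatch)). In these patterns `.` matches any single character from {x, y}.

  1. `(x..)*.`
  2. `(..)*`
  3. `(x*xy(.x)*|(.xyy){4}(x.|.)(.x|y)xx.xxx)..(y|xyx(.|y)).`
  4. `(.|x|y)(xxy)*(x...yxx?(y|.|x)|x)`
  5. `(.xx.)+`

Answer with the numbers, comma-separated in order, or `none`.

4

1 → no match
2 → no match
3 → no match
4 → match
5 → no match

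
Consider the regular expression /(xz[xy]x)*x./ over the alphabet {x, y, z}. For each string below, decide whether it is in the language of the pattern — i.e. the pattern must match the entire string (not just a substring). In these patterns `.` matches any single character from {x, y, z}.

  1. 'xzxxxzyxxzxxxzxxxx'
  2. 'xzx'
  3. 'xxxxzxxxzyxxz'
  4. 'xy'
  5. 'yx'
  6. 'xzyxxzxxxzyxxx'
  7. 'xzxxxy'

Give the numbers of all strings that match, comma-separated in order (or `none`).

1, 4, 6, 7

1 → match
2 → no match
3 → no match
4 → match
5 → no match
6 → match
7 → match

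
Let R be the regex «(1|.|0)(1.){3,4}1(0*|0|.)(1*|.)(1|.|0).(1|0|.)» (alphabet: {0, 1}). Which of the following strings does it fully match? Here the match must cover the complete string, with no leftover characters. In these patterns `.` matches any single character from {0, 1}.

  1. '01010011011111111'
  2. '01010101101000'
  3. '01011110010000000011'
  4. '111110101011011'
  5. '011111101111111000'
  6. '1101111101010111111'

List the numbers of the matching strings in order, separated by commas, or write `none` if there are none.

none

1 → no match
2 → no match
3 → no match
4 → no match
5 → no match
6 → no match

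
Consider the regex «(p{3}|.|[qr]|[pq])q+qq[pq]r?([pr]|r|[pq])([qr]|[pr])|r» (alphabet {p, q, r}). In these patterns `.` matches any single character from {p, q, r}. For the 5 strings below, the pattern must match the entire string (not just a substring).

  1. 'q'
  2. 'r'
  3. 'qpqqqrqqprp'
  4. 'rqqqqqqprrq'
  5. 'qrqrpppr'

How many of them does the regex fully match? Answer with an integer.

2

1. 'q' → no match
2. 'r' → match
3. 'qpqqqrqqprp' → no match
4. 'rqqqqqqprrq' → match
5. 'qrqrpppr' → no match
Total matched: 2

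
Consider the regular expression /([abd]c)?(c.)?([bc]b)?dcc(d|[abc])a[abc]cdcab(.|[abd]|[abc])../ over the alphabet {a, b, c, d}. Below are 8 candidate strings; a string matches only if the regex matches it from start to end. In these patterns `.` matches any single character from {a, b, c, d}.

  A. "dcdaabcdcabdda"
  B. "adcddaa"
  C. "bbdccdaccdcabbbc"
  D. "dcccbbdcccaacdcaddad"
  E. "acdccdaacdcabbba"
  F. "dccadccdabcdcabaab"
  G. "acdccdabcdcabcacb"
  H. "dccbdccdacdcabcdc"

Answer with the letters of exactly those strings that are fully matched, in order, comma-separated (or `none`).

A → no match
B. "adcddaa" → no match
C → match
D → no match
E → match
F → match
G → no match
H → no match

C, E, F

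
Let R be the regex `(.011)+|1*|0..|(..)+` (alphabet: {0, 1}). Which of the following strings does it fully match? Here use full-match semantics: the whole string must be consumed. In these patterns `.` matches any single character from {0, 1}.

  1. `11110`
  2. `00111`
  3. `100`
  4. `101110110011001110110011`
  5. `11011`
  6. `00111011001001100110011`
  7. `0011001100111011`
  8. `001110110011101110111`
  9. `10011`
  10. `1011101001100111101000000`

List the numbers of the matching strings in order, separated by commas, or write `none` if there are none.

1. `11110` → no match
2. `00111` → no match
3. `100` → no match
4 → match
5. `11011` → no match
6 → no match
7 → match
8 → no match
9. `10011` → no match
10 → no match

4, 7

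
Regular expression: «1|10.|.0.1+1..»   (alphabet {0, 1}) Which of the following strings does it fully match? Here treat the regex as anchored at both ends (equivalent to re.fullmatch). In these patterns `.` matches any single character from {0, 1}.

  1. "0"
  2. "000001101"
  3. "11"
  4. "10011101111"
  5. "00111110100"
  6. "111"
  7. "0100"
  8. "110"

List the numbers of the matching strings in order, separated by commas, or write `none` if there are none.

1 → no match
2 → no match
3 → no match
4 → no match
5 → no match
6 → no match
7 → no match
8 → no match

none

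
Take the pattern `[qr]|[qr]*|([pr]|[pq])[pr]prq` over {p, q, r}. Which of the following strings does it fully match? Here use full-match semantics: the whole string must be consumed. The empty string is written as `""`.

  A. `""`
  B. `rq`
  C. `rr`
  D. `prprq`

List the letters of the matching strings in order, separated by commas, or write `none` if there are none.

A, B, C, D

A → match
B → match
C → match
D → match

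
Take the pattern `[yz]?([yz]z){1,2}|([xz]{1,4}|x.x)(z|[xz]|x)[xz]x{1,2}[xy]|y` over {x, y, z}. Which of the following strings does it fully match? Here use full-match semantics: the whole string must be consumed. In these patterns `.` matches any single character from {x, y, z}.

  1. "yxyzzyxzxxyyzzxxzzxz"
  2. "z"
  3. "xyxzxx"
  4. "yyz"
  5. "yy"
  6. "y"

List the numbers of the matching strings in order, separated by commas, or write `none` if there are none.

4, 6

1 → no match
2 → no match
3 → no match
4 → match
5 → no match
6 → match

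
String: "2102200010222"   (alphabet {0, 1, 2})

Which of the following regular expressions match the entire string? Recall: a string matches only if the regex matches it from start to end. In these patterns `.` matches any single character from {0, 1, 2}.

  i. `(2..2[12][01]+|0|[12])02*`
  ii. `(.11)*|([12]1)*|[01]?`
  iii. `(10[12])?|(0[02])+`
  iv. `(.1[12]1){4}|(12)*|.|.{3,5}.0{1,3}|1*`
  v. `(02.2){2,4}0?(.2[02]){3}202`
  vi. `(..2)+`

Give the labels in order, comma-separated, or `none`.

i

i → match
ii → no match
iii → no match
iv → no match
v → no match — must start with "02"
vi → no match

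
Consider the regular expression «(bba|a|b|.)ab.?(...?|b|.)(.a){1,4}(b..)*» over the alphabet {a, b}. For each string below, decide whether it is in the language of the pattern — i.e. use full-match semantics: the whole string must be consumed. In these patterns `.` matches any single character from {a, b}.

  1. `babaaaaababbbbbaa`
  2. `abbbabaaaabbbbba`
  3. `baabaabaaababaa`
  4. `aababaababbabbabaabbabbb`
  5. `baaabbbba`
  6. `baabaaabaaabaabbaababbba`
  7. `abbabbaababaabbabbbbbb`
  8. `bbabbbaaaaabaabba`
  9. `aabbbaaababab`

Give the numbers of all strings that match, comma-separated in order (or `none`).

1, 4, 9

1 → match
2 → no match
3 → no match
4 → match
5. `baaabbbba` → no match
6 → no match
7 → no match
8 → no match
9 → match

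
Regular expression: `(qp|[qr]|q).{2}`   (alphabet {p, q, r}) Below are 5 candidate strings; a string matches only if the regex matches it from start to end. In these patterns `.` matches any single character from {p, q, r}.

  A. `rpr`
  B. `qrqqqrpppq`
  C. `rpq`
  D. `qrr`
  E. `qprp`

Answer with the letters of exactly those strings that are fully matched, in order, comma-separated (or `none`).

A → match
B → no match
C → match
D → match
E → match

A, C, D, E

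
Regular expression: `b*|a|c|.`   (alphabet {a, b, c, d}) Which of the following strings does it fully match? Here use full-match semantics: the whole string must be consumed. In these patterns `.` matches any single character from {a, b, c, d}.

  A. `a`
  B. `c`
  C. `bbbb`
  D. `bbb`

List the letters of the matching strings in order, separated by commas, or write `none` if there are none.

A, B, C, D

A → match
B → match
C → match
D → match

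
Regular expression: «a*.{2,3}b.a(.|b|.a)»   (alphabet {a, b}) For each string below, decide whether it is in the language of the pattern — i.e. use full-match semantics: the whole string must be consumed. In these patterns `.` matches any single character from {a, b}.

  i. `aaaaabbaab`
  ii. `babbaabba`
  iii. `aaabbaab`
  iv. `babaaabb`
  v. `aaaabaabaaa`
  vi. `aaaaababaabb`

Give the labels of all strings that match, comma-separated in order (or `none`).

i, iii, v

i. `aaaaabbaab` → match
ii. `babbaabba` → no match
iii. `aaabbaab` → match
iv. `babaaabb` → no match
v. `aaaabaabaaa` → match
vi. `aaaaababaabb` → no match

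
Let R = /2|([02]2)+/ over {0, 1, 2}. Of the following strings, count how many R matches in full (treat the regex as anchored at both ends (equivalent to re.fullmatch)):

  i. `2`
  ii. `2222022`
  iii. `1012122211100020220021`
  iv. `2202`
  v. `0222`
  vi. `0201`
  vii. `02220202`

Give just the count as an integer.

i → match
ii → no match
iii → no match — must end with `2`
iv → match
v → match
vi → no match — must end with `2`
vii → match
Total matched: 4

4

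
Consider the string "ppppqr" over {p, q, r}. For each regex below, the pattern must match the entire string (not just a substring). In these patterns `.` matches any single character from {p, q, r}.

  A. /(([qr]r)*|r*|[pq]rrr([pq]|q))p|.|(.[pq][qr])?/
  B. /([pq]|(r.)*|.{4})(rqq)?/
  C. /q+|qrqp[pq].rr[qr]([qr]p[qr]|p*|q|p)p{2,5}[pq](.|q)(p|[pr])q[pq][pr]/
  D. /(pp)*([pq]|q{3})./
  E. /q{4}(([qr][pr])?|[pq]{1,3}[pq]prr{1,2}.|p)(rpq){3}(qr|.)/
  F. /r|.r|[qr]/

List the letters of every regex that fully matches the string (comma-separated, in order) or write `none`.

D

A → no match
B → no match
C → no match
D → match
E → no match — must start with "q"
F → no match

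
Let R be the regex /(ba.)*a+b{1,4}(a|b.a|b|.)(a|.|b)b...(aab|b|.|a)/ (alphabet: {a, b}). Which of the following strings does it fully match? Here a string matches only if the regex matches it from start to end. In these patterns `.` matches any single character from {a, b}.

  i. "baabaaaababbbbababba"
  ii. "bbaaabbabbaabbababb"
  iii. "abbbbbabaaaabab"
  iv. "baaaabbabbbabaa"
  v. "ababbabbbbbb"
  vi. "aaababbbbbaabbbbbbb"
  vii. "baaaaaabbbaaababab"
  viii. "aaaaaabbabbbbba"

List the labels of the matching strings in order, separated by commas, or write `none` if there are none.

i → no match
ii → no match
iii → no match
iv → no match
v. "ababbabbbbbb" → no match
vi → no match
vii → match
viii → match

vii, viii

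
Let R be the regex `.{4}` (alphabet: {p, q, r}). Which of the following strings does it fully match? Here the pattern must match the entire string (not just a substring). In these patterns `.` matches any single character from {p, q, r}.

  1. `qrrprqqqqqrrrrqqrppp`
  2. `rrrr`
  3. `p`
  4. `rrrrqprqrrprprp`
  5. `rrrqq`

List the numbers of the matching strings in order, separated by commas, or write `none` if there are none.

1 → no match
2 → match
3 → no match
4 → no match
5 → no match

2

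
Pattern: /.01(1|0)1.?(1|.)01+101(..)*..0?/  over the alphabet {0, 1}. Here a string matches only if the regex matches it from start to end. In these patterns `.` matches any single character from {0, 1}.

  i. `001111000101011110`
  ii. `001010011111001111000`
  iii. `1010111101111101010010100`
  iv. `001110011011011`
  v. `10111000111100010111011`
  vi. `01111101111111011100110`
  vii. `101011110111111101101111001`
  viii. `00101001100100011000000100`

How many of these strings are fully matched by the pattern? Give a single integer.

i → no match
ii → no match
iii → no match
iv → match
v → no match
vi → no match
vii → no match
viii → no match
Total matched: 1

1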